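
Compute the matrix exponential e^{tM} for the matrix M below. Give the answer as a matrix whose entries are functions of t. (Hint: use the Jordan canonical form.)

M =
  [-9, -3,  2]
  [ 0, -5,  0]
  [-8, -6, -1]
e^{tM} =
  [-4*t*exp(-5*t) + exp(-5*t), -3*t*exp(-5*t), 2*t*exp(-5*t)]
  [0, exp(-5*t), 0]
  [-8*t*exp(-5*t), -6*t*exp(-5*t), 4*t*exp(-5*t) + exp(-5*t)]

Strategy: write M = P · J · P⁻¹ where J is a Jordan canonical form, so e^{tM} = P · e^{tJ} · P⁻¹, and e^{tJ} can be computed block-by-block.

M has Jordan form
J =
  [-5,  1,  0]
  [ 0, -5,  0]
  [ 0,  0, -5]
(up to reordering of blocks).

Per-block formulas:
  For a 1×1 block at λ = -5: exp(t · [-5]) = [e^(-5t)].
  For a 2×2 Jordan block J_2(-5): exp(t · J_2(-5)) = e^(-5t)·(I + t·N), where N is the 2×2 nilpotent shift.

After assembling e^{tJ} and conjugating by P, we get:

e^{tM} =
  [-4*t*exp(-5*t) + exp(-5*t), -3*t*exp(-5*t), 2*t*exp(-5*t)]
  [0, exp(-5*t), 0]
  [-8*t*exp(-5*t), -6*t*exp(-5*t), 4*t*exp(-5*t) + exp(-5*t)]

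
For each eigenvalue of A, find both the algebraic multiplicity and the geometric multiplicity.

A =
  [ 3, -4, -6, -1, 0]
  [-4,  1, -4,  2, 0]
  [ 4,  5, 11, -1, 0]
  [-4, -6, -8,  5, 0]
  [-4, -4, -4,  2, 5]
λ = 5: alg = 5, geom = 3

Step 1 — factor the characteristic polynomial to read off the algebraic multiplicities:
  χ_A(x) = (x - 5)^5

Step 2 — compute geometric multiplicities via the rank-nullity identity g(λ) = n − rank(A − λI):
  rank(A − (5)·I) = 2, so dim ker(A − (5)·I) = n − 2 = 3

Summary:
  λ = 5: algebraic multiplicity = 5, geometric multiplicity = 3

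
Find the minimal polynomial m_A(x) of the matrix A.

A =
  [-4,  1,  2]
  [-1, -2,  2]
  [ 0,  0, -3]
x^2 + 6*x + 9

The characteristic polynomial is χ_A(x) = (x + 3)^3, so the eigenvalues are known. The minimal polynomial is
  m_A(x) = Π_λ (x − λ)^{k_λ}
where k_λ is the size of the *largest* Jordan block for λ (equivalently, the smallest k with (A − λI)^k v = 0 for every generalised eigenvector v of λ).

  λ = -3: largest Jordan block has size 2, contributing (x + 3)^2

So m_A(x) = (x + 3)^2 = x^2 + 6*x + 9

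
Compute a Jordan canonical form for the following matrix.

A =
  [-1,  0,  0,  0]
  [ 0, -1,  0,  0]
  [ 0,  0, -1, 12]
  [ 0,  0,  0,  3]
J_1(-1) ⊕ J_1(-1) ⊕ J_1(-1) ⊕ J_1(3)

The characteristic polynomial is
  det(x·I − A) = x^4 - 6*x^2 - 8*x - 3 = (x - 3)*(x + 1)^3

Eigenvalues and multiplicities (the geometric multiplicity of λ is n − rank(A − λI), which equals the number of Jordan blocks for λ):
  λ = -1: algebraic multiplicity = 3, geometric multiplicity = 3
  λ = 3: algebraic multiplicity = 1, geometric multiplicity = 1

Determining the block sizes for each eigenvalue:
  λ = -1: gm = am = 3, so every block has size 1 → block sizes [1, 1, 1]
  λ = 3: one block (gm = 1), so the single block has size am = 1 → block sizes [1]

Assembling the blocks gives a Jordan form
J =
  [-1,  0,  0, 0]
  [ 0, -1,  0, 0]
  [ 0,  0, -1, 0]
  [ 0,  0,  0, 3]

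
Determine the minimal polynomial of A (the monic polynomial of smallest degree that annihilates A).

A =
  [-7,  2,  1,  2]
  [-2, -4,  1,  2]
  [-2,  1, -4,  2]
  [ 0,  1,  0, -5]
x^3 + 15*x^2 + 75*x + 125

The characteristic polynomial is χ_A(x) = (x + 5)^4, so the eigenvalues are known. The minimal polynomial is
  m_A(x) = Π_λ (x − λ)^{k_λ}
where k_λ is the size of the *largest* Jordan block for λ (equivalently, the smallest k with (A − λI)^k v = 0 for every generalised eigenvector v of λ).

  λ = -5: largest Jordan block has size 3, contributing (x + 5)^3

So m_A(x) = (x + 5)^3 = x^3 + 15*x^2 + 75*x + 125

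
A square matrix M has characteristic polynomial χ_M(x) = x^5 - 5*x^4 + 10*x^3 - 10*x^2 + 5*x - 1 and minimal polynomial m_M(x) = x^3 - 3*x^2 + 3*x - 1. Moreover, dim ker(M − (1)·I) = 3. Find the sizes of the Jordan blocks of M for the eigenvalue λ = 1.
Block sizes for λ = 1: [3, 1, 1]

Step 1 — from the characteristic polynomial, algebraic multiplicity of λ = 1 is 5. From dim ker(M − (1)·I) = 3, there are exactly 3 Jordan blocks for λ = 1.
Step 2 — from the minimal polynomial, the factor (x − 1)^3 tells us the largest block for λ = 1 has size 3.
Step 3 — with total size 5, 3 blocks, and largest block 3, the block sizes (in nonincreasing order) are [3, 1, 1].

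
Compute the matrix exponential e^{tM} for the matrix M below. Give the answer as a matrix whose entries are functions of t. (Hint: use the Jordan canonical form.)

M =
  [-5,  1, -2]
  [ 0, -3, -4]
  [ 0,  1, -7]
e^{tM} =
  [exp(-5*t), t*exp(-5*t), -2*t*exp(-5*t)]
  [0, 2*t*exp(-5*t) + exp(-5*t), -4*t*exp(-5*t)]
  [0, t*exp(-5*t), -2*t*exp(-5*t) + exp(-5*t)]

Strategy: write M = P · J · P⁻¹ where J is a Jordan canonical form, so e^{tM} = P · e^{tJ} · P⁻¹, and e^{tJ} can be computed block-by-block.

M has Jordan form
J =
  [-5,  1,  0]
  [ 0, -5,  0]
  [ 0,  0, -5]
(up to reordering of blocks).

Per-block formulas:
  For a 2×2 Jordan block J_2(-5): exp(t · J_2(-5)) = e^(-5t)·(I + t·N), where N is the 2×2 nilpotent shift.
  For a 1×1 block at λ = -5: exp(t · [-5]) = [e^(-5t)].

After assembling e^{tJ} and conjugating by P, we get:

e^{tM} =
  [exp(-5*t), t*exp(-5*t), -2*t*exp(-5*t)]
  [0, 2*t*exp(-5*t) + exp(-5*t), -4*t*exp(-5*t)]
  [0, t*exp(-5*t), -2*t*exp(-5*t) + exp(-5*t)]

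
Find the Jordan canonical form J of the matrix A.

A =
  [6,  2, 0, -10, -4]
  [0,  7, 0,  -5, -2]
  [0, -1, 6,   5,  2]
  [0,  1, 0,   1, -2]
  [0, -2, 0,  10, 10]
J_2(6) ⊕ J_1(6) ⊕ J_1(6) ⊕ J_1(6)

The characteristic polynomial is
  det(x·I − A) = x^5 - 30*x^4 + 360*x^3 - 2160*x^2 + 6480*x - 7776 = (x - 6)^5

Eigenvalues and multiplicities (the geometric multiplicity of λ is n − rank(A − λI), which equals the number of Jordan blocks for λ):
  λ = 6: algebraic multiplicity = 5, geometric multiplicity = 4

Determining the block sizes for each eigenvalue:
  λ = 6: 4 blocks summing to 5 forces exactly one block of size 2 and the rest size 1 → block sizes [2, 1, 1, 1]

Assembling the blocks gives a Jordan form
J =
  [6, 1, 0, 0, 0]
  [0, 6, 0, 0, 0]
  [0, 0, 6, 0, 0]
  [0, 0, 0, 6, 0]
  [0, 0, 0, 0, 6]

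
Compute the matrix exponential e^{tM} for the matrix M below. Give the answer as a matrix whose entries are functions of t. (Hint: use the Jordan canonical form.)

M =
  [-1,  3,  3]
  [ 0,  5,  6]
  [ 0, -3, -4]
e^{tM} =
  [exp(-t), exp(2*t) - exp(-t), exp(2*t) - exp(-t)]
  [0, 2*exp(2*t) - exp(-t), 2*exp(2*t) - 2*exp(-t)]
  [0, -exp(2*t) + exp(-t), -exp(2*t) + 2*exp(-t)]

Strategy: write M = P · J · P⁻¹ where J is a Jordan canonical form, so e^{tM} = P · e^{tJ} · P⁻¹, and e^{tJ} can be computed block-by-block.

M has Jordan form
J =
  [-1,  0, 0]
  [ 0, -1, 0]
  [ 0,  0, 2]
(up to reordering of blocks).

Per-block formulas:
  For a 1×1 block at λ = 2: exp(t · [2]) = [e^(2t)].
  For a 1×1 block at λ = -1: exp(t · [-1]) = [e^(-1t)].

After assembling e^{tJ} and conjugating by P, we get:

e^{tM} =
  [exp(-t), exp(2*t) - exp(-t), exp(2*t) - exp(-t)]
  [0, 2*exp(2*t) - exp(-t), 2*exp(2*t) - 2*exp(-t)]
  [0, -exp(2*t) + exp(-t), -exp(2*t) + 2*exp(-t)]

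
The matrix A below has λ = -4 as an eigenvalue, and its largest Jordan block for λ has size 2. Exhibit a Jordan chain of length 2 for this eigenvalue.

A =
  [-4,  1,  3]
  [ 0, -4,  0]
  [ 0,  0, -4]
A Jordan chain for λ = -4 of length 2:
v_1 = (1, 0, 0)ᵀ
v_2 = (0, 1, 0)ᵀ

Let N = A − (-4)·I. We want v_2 with N^2 v_2 = 0 but N^1 v_2 ≠ 0; then v_{j-1} := N · v_j for j = 2, …, 2.

Pick v_2 = (0, 1, 0)ᵀ.
Then v_1 = N · v_2 = (1, 0, 0)ᵀ.

Sanity check: (A − (-4)·I) v_1 = (0, 0, 0)ᵀ = 0. ✓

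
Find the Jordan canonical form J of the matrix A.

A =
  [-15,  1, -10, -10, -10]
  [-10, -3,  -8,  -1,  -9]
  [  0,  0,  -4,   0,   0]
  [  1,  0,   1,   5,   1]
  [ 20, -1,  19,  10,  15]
J_3(-4) ⊕ J_2(5)

The characteristic polynomial is
  det(x·I − A) = x^5 + 2*x^4 - 47*x^3 - 116*x^2 + 560*x + 1600 = (x - 5)^2*(x + 4)^3

Eigenvalues and multiplicities (the geometric multiplicity of λ is n − rank(A − λI), which equals the number of Jordan blocks for λ):
  λ = -4: algebraic multiplicity = 3, geometric multiplicity = 1
  λ = 5: algebraic multiplicity = 2, geometric multiplicity = 1

Determining the block sizes for each eigenvalue:
  λ = -4: one block (gm = 1), so the single block has size am = 3 → block sizes [3]
  λ = 5: one block (gm = 1), so the single block has size am = 2 → block sizes [2]

Assembling the blocks gives a Jordan form
J =
  [-4,  1,  0, 0, 0]
  [ 0, -4,  1, 0, 0]
  [ 0,  0, -4, 0, 0]
  [ 0,  0,  0, 5, 1]
  [ 0,  0,  0, 0, 5]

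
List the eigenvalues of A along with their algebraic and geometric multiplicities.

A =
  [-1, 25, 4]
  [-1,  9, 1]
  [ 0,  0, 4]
λ = 4: alg = 3, geom = 1

Step 1 — factor the characteristic polynomial to read off the algebraic multiplicities:
  χ_A(x) = (x - 4)^3

Step 2 — compute geometric multiplicities via the rank-nullity identity g(λ) = n − rank(A − λI):
  rank(A − (4)·I) = 2, so dim ker(A − (4)·I) = n − 2 = 1

Summary:
  λ = 4: algebraic multiplicity = 3, geometric multiplicity = 1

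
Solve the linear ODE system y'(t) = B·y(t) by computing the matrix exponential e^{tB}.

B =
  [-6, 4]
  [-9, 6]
e^{tB} =
  [1 - 6*t, 4*t]
  [-9*t, 6*t + 1]

Strategy: write B = P · J · P⁻¹ where J is a Jordan canonical form, so e^{tB} = P · e^{tJ} · P⁻¹, and e^{tJ} can be computed block-by-block.

B has Jordan form
J =
  [0, 1]
  [0, 0]
(up to reordering of blocks).

Per-block formulas:
  For a 2×2 Jordan block J_2(0): exp(t · J_2(0)) = e^(0t)·(I + t·N), where N is the 2×2 nilpotent shift.

After assembling e^{tJ} and conjugating by P, we get:

e^{tB} =
  [1 - 6*t, 4*t]
  [-9*t, 6*t + 1]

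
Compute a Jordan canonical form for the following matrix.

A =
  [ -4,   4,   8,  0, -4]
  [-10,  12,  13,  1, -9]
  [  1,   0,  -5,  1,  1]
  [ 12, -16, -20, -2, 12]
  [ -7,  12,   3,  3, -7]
J_2(-2) ⊕ J_2(-2) ⊕ J_1(2)

The characteristic polynomial is
  det(x·I − A) = x^5 + 6*x^4 + 8*x^3 - 16*x^2 - 48*x - 32 = (x - 2)*(x + 2)^4

Eigenvalues and multiplicities (the geometric multiplicity of λ is n − rank(A − λI), which equals the number of Jordan blocks for λ):
  λ = -2: algebraic multiplicity = 4, geometric multiplicity = 2
  λ = 2: algebraic multiplicity = 1, geometric multiplicity = 1

Determining the block sizes for each eigenvalue:
  λ = -2: with am = 4 and gm = 2, the partition is not yet determined (e.g. several partitions of 4 into 2 parts exist). Let N = A − (-2)·I. Computing rank(N^1) = 3, rank(N^2) = 1; the number of blocks of size ≥ j is rank(N^{j−1}) − rank(N^j), giving [2, 2]. So we have 2 block(s) of size 2 → block sizes [2, 2]
  λ = 2: one block (gm = 1), so the single block has size am = 1 → block sizes [1]

Assembling the blocks gives a Jordan form
J =
  [-2,  1,  0,  0, 0]
  [ 0, -2,  0,  0, 0]
  [ 0,  0, -2,  1, 0]
  [ 0,  0,  0, -2, 0]
  [ 0,  0,  0,  0, 2]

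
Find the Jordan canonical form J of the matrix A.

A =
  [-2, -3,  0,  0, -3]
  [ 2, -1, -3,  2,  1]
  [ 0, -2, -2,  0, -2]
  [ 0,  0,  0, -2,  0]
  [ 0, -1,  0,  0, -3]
J_3(-2) ⊕ J_1(-2) ⊕ J_1(-2)

The characteristic polynomial is
  det(x·I − A) = x^5 + 10*x^4 + 40*x^3 + 80*x^2 + 80*x + 32 = (x + 2)^5

Eigenvalues and multiplicities (the geometric multiplicity of λ is n − rank(A − λI), which equals the number of Jordan blocks for λ):
  λ = -2: algebraic multiplicity = 5, geometric multiplicity = 3

Determining the block sizes for each eigenvalue:
  λ = -2: with am = 5 and gm = 3, the partition is not yet determined (e.g. several partitions of 5 into 3 parts exist). Let N = A − (-2)·I. Computing rank(N^1) = 2, rank(N^2) = 1, rank(N^3) = 0; the number of blocks of size ≥ j is rank(N^{j−1}) − rank(N^j), giving [3, 1, 1]. So we have 1 block(s) of size 3, 2 block(s) of size 1 → block sizes [3, 1, 1]

Assembling the blocks gives a Jordan form
J =
  [-2,  1,  0,  0,  0]
  [ 0, -2,  1,  0,  0]
  [ 0,  0, -2,  0,  0]
  [ 0,  0,  0, -2,  0]
  [ 0,  0,  0,  0, -2]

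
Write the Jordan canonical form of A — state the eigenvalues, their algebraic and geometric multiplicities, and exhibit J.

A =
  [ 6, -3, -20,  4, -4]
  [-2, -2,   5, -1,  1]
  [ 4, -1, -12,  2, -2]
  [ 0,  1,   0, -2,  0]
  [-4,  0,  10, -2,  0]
J_3(-2) ⊕ J_1(-2) ⊕ J_1(-2)

The characteristic polynomial is
  det(x·I − A) = x^5 + 10*x^4 + 40*x^3 + 80*x^2 + 80*x + 32 = (x + 2)^5

Eigenvalues and multiplicities (the geometric multiplicity of λ is n − rank(A − λI), which equals the number of Jordan blocks for λ):
  λ = -2: algebraic multiplicity = 5, geometric multiplicity = 3

Determining the block sizes for each eigenvalue:
  λ = -2: with am = 5 and gm = 3, the partition is not yet determined (e.g. several partitions of 5 into 3 parts exist). Let N = A − (-2)·I. Computing rank(N^1) = 2, rank(N^2) = 1, rank(N^3) = 0; the number of blocks of size ≥ j is rank(N^{j−1}) − rank(N^j), giving [3, 1, 1]. So we have 1 block(s) of size 3, 2 block(s) of size 1 → block sizes [3, 1, 1]

Assembling the blocks gives a Jordan form
J =
  [-2,  1,  0,  0,  0]
  [ 0, -2,  1,  0,  0]
  [ 0,  0, -2,  0,  0]
  [ 0,  0,  0, -2,  0]
  [ 0,  0,  0,  0, -2]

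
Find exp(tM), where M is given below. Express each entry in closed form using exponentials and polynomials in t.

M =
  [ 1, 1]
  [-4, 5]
e^{tM} =
  [-2*t*exp(3*t) + exp(3*t), t*exp(3*t)]
  [-4*t*exp(3*t), 2*t*exp(3*t) + exp(3*t)]

Strategy: write M = P · J · P⁻¹ where J is a Jordan canonical form, so e^{tM} = P · e^{tJ} · P⁻¹, and e^{tJ} can be computed block-by-block.

M has Jordan form
J =
  [3, 1]
  [0, 3]
(up to reordering of blocks).

Per-block formulas:
  For a 2×2 Jordan block J_2(3): exp(t · J_2(3)) = e^(3t)·(I + t·N), where N is the 2×2 nilpotent shift.

After assembling e^{tJ} and conjugating by P, we get:

e^{tM} =
  [-2*t*exp(3*t) + exp(3*t), t*exp(3*t)]
  [-4*t*exp(3*t), 2*t*exp(3*t) + exp(3*t)]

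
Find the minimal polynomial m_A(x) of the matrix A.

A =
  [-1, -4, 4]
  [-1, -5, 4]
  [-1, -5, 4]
x^3 + 2*x^2 + x

The characteristic polynomial is χ_A(x) = x*(x + 1)^2, so the eigenvalues are known. The minimal polynomial is
  m_A(x) = Π_λ (x − λ)^{k_λ}
where k_λ is the size of the *largest* Jordan block for λ (equivalently, the smallest k with (A − λI)^k v = 0 for every generalised eigenvector v of λ).

  λ = -1: largest Jordan block has size 2, contributing (x + 1)^2
  λ = 0: largest Jordan block has size 1, contributing (x − 0)

So m_A(x) = x*(x + 1)^2 = x^3 + 2*x^2 + x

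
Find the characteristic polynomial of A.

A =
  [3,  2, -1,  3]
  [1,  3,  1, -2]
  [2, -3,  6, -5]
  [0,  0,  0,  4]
x^4 - 16*x^3 + 96*x^2 - 256*x + 256

Expanding det(x·I − A) (e.g. by cofactor expansion or by noting that A is similar to its Jordan form J, which has the same characteristic polynomial as A) gives
  χ_A(x) = x^4 - 16*x^3 + 96*x^2 - 256*x + 256
which factors as (x - 4)^4. The eigenvalues (with algebraic multiplicities) are λ = 4 with multiplicity 4.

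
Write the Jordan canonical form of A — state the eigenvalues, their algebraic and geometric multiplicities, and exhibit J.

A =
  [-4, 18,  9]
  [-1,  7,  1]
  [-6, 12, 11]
J_1(4) ⊕ J_1(5) ⊕ J_1(5)

The characteristic polynomial is
  det(x·I − A) = x^3 - 14*x^2 + 65*x - 100 = (x - 5)^2*(x - 4)

Eigenvalues and multiplicities (the geometric multiplicity of λ is n − rank(A − λI), which equals the number of Jordan blocks for λ):
  λ = 4: algebraic multiplicity = 1, geometric multiplicity = 1
  λ = 5: algebraic multiplicity = 2, geometric multiplicity = 2

Determining the block sizes for each eigenvalue:
  λ = 4: one block (gm = 1), so the single block has size am = 1 → block sizes [1]
  λ = 5: gm = am = 2, so every block has size 1 → block sizes [1, 1]

Assembling the blocks gives a Jordan form
J =
  [4, 0, 0]
  [0, 5, 0]
  [0, 0, 5]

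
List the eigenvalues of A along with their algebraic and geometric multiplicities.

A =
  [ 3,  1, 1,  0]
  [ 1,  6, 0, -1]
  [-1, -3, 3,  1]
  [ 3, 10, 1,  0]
λ = 3: alg = 4, geom = 2

Step 1 — factor the characteristic polynomial to read off the algebraic multiplicities:
  χ_A(x) = (x - 3)^4

Step 2 — compute geometric multiplicities via the rank-nullity identity g(λ) = n − rank(A − λI):
  rank(A − (3)·I) = 2, so dim ker(A − (3)·I) = n − 2 = 2

Summary:
  λ = 3: algebraic multiplicity = 4, geometric multiplicity = 2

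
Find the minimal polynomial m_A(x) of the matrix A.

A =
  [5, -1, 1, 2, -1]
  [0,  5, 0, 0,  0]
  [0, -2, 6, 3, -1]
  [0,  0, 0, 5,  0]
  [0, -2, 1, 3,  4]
x^2 - 10*x + 25

The characteristic polynomial is χ_A(x) = (x - 5)^5, so the eigenvalues are known. The minimal polynomial is
  m_A(x) = Π_λ (x − λ)^{k_λ}
where k_λ is the size of the *largest* Jordan block for λ (equivalently, the smallest k with (A − λI)^k v = 0 for every generalised eigenvector v of λ).

  λ = 5: largest Jordan block has size 2, contributing (x − 5)^2

So m_A(x) = (x - 5)^2 = x^2 - 10*x + 25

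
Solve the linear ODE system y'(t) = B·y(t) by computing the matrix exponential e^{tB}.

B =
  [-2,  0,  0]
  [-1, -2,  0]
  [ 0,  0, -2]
e^{tB} =
  [exp(-2*t), 0, 0]
  [-t*exp(-2*t), exp(-2*t), 0]
  [0, 0, exp(-2*t)]

Strategy: write B = P · J · P⁻¹ where J is a Jordan canonical form, so e^{tB} = P · e^{tJ} · P⁻¹, and e^{tJ} can be computed block-by-block.

B has Jordan form
J =
  [-2,  1,  0]
  [ 0, -2,  0]
  [ 0,  0, -2]
(up to reordering of blocks).

Per-block formulas:
  For a 1×1 block at λ = -2: exp(t · [-2]) = [e^(-2t)].
  For a 2×2 Jordan block J_2(-2): exp(t · J_2(-2)) = e^(-2t)·(I + t·N), where N is the 2×2 nilpotent shift.

After assembling e^{tJ} and conjugating by P, we get:

e^{tB} =
  [exp(-2*t), 0, 0]
  [-t*exp(-2*t), exp(-2*t), 0]
  [0, 0, exp(-2*t)]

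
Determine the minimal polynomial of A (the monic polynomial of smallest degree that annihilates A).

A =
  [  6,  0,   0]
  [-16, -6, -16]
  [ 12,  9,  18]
x^2 - 12*x + 36

The characteristic polynomial is χ_A(x) = (x - 6)^3, so the eigenvalues are known. The minimal polynomial is
  m_A(x) = Π_λ (x − λ)^{k_λ}
where k_λ is the size of the *largest* Jordan block for λ (equivalently, the smallest k with (A − λI)^k v = 0 for every generalised eigenvector v of λ).

  λ = 6: largest Jordan block has size 2, contributing (x − 6)^2

So m_A(x) = (x - 6)^2 = x^2 - 12*x + 36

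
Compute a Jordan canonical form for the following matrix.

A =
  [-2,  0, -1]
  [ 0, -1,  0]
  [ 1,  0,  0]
J_2(-1) ⊕ J_1(-1)

The characteristic polynomial is
  det(x·I − A) = x^3 + 3*x^2 + 3*x + 1 = (x + 1)^3

Eigenvalues and multiplicities (the geometric multiplicity of λ is n − rank(A − λI), which equals the number of Jordan blocks for λ):
  λ = -1: algebraic multiplicity = 3, geometric multiplicity = 2

Determining the block sizes for each eigenvalue:
  λ = -1: 2 blocks summing to 3 forces exactly one block of size 2 and the rest size 1 → block sizes [2, 1]

Assembling the blocks gives a Jordan form
J =
  [-1,  1,  0]
  [ 0, -1,  0]
  [ 0,  0, -1]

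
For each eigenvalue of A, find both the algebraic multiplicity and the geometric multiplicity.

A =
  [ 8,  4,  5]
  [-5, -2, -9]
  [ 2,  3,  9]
λ = 5: alg = 3, geom = 1

Step 1 — factor the characteristic polynomial to read off the algebraic multiplicities:
  χ_A(x) = (x - 5)^3

Step 2 — compute geometric multiplicities via the rank-nullity identity g(λ) = n − rank(A − λI):
  rank(A − (5)·I) = 2, so dim ker(A − (5)·I) = n − 2 = 1

Summary:
  λ = 5: algebraic multiplicity = 3, geometric multiplicity = 1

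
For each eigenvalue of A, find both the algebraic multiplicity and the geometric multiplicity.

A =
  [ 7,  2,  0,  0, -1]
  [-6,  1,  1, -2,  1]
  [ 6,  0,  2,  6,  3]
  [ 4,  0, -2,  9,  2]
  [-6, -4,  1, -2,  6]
λ = 5: alg = 5, geom = 3

Step 1 — factor the characteristic polynomial to read off the algebraic multiplicities:
  χ_A(x) = (x - 5)^5

Step 2 — compute geometric multiplicities via the rank-nullity identity g(λ) = n − rank(A − λI):
  rank(A − (5)·I) = 2, so dim ker(A − (5)·I) = n − 2 = 3

Summary:
  λ = 5: algebraic multiplicity = 5, geometric multiplicity = 3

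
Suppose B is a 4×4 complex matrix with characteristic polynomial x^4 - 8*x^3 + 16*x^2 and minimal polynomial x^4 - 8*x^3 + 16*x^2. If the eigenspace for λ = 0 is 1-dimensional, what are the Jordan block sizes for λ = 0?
Block sizes for λ = 0: [2]

Step 1 — from the characteristic polynomial, algebraic multiplicity of λ = 0 is 2. From dim ker(B − (0)·I) = 1, there are exactly 1 Jordan blocks for λ = 0.
Step 2 — from the minimal polynomial, the factor (x − 0)^2 tells us the largest block for λ = 0 has size 2.
Step 3 — with total size 2, 1 blocks, and largest block 2, the block sizes (in nonincreasing order) are [2].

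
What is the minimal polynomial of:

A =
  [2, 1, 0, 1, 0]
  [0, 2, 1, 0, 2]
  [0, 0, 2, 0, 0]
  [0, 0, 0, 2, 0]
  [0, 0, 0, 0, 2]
x^3 - 6*x^2 + 12*x - 8

The characteristic polynomial is χ_A(x) = (x - 2)^5, so the eigenvalues are known. The minimal polynomial is
  m_A(x) = Π_λ (x − λ)^{k_λ}
where k_λ is the size of the *largest* Jordan block for λ (equivalently, the smallest k with (A − λI)^k v = 0 for every generalised eigenvector v of λ).

  λ = 2: largest Jordan block has size 3, contributing (x − 2)^3

So m_A(x) = (x - 2)^3 = x^3 - 6*x^2 + 12*x - 8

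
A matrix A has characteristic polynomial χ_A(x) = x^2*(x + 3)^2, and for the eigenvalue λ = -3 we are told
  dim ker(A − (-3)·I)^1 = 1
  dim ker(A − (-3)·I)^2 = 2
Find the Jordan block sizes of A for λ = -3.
Block sizes for λ = -3: [2]

From the dimensions of kernels of powers, the number of Jordan blocks of size at least j is d_j − d_{j−1} where d_j = dim ker(N^j) (with d_0 = 0). Computing the differences gives [1, 1].
The number of blocks of size exactly k is (#blocks of size ≥ k) − (#blocks of size ≥ k + 1), so the partition is: 1 block(s) of size 2.
In nonincreasing order the block sizes are [2].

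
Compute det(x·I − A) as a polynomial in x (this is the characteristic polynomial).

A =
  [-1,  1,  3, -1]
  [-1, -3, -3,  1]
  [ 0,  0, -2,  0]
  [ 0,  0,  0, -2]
x^4 + 8*x^3 + 24*x^2 + 32*x + 16

Expanding det(x·I − A) (e.g. by cofactor expansion or by noting that A is similar to its Jordan form J, which has the same characteristic polynomial as A) gives
  χ_A(x) = x^4 + 8*x^3 + 24*x^2 + 32*x + 16
which factors as (x + 2)^4. The eigenvalues (with algebraic multiplicities) are λ = -2 with multiplicity 4.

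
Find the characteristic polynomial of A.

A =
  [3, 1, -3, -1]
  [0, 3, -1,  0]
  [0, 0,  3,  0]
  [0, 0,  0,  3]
x^4 - 12*x^3 + 54*x^2 - 108*x + 81

Expanding det(x·I − A) (e.g. by cofactor expansion or by noting that A is similar to its Jordan form J, which has the same characteristic polynomial as A) gives
  χ_A(x) = x^4 - 12*x^3 + 54*x^2 - 108*x + 81
which factors as (x - 3)^4. The eigenvalues (with algebraic multiplicities) are λ = 3 with multiplicity 4.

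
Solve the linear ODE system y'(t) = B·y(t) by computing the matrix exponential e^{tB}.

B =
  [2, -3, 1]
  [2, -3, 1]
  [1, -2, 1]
e^{tB} =
  [-t^2/2 + 2*t + 1, t^2/2 - 3*t, t]
  [-t^2/2 + 2*t, t^2/2 - 3*t + 1, t]
  [-t^2/2 + t, t^2/2 - 2*t, t + 1]

Strategy: write B = P · J · P⁻¹ where J is a Jordan canonical form, so e^{tB} = P · e^{tJ} · P⁻¹, and e^{tJ} can be computed block-by-block.

B has Jordan form
J =
  [0, 1, 0]
  [0, 0, 1]
  [0, 0, 0]
(up to reordering of blocks).

Per-block formulas:
  For a 3×3 Jordan block J_3(0): exp(t · J_3(0)) = e^(0t)·(I + t·N + (t^2/2)·N^2), where N is the 3×3 nilpotent shift.

After assembling e^{tJ} and conjugating by P, we get:

e^{tB} =
  [-t^2/2 + 2*t + 1, t^2/2 - 3*t, t]
  [-t^2/2 + 2*t, t^2/2 - 3*t + 1, t]
  [-t^2/2 + t, t^2/2 - 2*t, t + 1]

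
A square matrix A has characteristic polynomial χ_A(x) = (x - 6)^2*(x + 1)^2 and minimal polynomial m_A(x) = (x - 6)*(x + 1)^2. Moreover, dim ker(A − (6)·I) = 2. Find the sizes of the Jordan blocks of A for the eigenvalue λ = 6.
Block sizes for λ = 6: [1, 1]

Step 1 — from the characteristic polynomial, algebraic multiplicity of λ = 6 is 2. From dim ker(A − (6)·I) = 2, there are exactly 2 Jordan blocks for λ = 6.
Step 2 — from the minimal polynomial, the factor (x − 6) tells us the largest block for λ = 6 has size 1.
Step 3 — with total size 2, 2 blocks, and largest block 1, the block sizes (in nonincreasing order) are [1, 1].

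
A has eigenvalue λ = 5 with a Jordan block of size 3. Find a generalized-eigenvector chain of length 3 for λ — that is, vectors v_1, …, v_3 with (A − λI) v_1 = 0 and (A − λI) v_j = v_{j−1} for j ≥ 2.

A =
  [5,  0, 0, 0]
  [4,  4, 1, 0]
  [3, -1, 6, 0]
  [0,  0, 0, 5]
A Jordan chain for λ = 5 of length 3:
v_1 = (0, -1, -1, 0)ᵀ
v_2 = (0, 4, 3, 0)ᵀ
v_3 = (1, 0, 0, 0)ᵀ

Let N = A − (5)·I. We want v_3 with N^3 v_3 = 0 but N^2 v_3 ≠ 0; then v_{j-1} := N · v_j for j = 3, …, 2.

Pick v_3 = (1, 0, 0, 0)ᵀ.
Then v_2 = N · v_3 = (0, 4, 3, 0)ᵀ.
Then v_1 = N · v_2 = (0, -1, -1, 0)ᵀ.

Sanity check: (A − (5)·I) v_1 = (0, 0, 0, 0)ᵀ = 0. ✓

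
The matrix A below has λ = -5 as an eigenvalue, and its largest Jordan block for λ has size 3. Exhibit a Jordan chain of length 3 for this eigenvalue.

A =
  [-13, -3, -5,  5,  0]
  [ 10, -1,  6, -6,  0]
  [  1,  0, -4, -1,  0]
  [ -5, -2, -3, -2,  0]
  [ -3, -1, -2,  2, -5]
A Jordan chain for λ = -5 of length 3:
v_1 = (4, -4, -2, 2, 2)ᵀ
v_2 = (-8, 10, 1, -5, -3)ᵀ
v_3 = (1, 0, 0, 0, 0)ᵀ

Let N = A − (-5)·I. We want v_3 with N^3 v_3 = 0 but N^2 v_3 ≠ 0; then v_{j-1} := N · v_j for j = 3, …, 2.

Pick v_3 = (1, 0, 0, 0, 0)ᵀ.
Then v_2 = N · v_3 = (-8, 10, 1, -5, -3)ᵀ.
Then v_1 = N · v_2 = (4, -4, -2, 2, 2)ᵀ.

Sanity check: (A − (-5)·I) v_1 = (0, 0, 0, 0, 0)ᵀ = 0. ✓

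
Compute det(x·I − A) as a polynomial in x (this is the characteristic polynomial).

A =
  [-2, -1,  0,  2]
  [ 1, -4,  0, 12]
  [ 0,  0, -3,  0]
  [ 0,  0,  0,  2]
x^4 + 7*x^3 + 9*x^2 - 27*x - 54

Expanding det(x·I − A) (e.g. by cofactor expansion or by noting that A is similar to its Jordan form J, which has the same characteristic polynomial as A) gives
  χ_A(x) = x^4 + 7*x^3 + 9*x^2 - 27*x - 54
which factors as (x - 2)*(x + 3)^3. The eigenvalues (with algebraic multiplicities) are λ = -3 with multiplicity 3, λ = 2 with multiplicity 1.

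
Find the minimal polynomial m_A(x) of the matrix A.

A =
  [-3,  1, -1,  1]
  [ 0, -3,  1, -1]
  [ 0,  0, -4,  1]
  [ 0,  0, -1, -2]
x^3 + 9*x^2 + 27*x + 27

The characteristic polynomial is χ_A(x) = (x + 3)^4, so the eigenvalues are known. The minimal polynomial is
  m_A(x) = Π_λ (x − λ)^{k_λ}
where k_λ is the size of the *largest* Jordan block for λ (equivalently, the smallest k with (A − λI)^k v = 0 for every generalised eigenvector v of λ).

  λ = -3: largest Jordan block has size 3, contributing (x + 3)^3

So m_A(x) = (x + 3)^3 = x^3 + 9*x^2 + 27*x + 27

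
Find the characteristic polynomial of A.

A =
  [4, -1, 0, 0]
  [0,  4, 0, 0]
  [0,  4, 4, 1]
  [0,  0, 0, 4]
x^4 - 16*x^3 + 96*x^2 - 256*x + 256

Expanding det(x·I − A) (e.g. by cofactor expansion or by noting that A is similar to its Jordan form J, which has the same characteristic polynomial as A) gives
  χ_A(x) = x^4 - 16*x^3 + 96*x^2 - 256*x + 256
which factors as (x - 4)^4. The eigenvalues (with algebraic multiplicities) are λ = 4 with multiplicity 4.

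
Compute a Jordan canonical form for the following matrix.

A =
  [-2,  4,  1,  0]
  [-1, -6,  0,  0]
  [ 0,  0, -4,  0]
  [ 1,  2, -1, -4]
J_3(-4) ⊕ J_1(-4)

The characteristic polynomial is
  det(x·I − A) = x^4 + 16*x^3 + 96*x^2 + 256*x + 256 = (x + 4)^4

Eigenvalues and multiplicities (the geometric multiplicity of λ is n − rank(A − λI), which equals the number of Jordan blocks for λ):
  λ = -4: algebraic multiplicity = 4, geometric multiplicity = 2

Determining the block sizes for each eigenvalue:
  λ = -4: with am = 4 and gm = 2, the partition is not yet determined (e.g. several partitions of 4 into 2 parts exist). Let N = A − (-4)·I. Computing rank(N^1) = 2, rank(N^2) = 1, rank(N^3) = 0; the number of blocks of size ≥ j is rank(N^{j−1}) − rank(N^j), giving [2, 1, 1]. So we have 1 block(s) of size 3, 1 block(s) of size 1 → block sizes [3, 1]

Assembling the blocks gives a Jordan form
J =
  [-4,  1,  0,  0]
  [ 0, -4,  1,  0]
  [ 0,  0, -4,  0]
  [ 0,  0,  0, -4]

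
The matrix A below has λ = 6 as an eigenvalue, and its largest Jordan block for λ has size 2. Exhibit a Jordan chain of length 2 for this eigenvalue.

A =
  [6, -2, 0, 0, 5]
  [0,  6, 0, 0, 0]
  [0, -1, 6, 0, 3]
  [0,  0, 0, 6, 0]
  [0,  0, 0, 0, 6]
A Jordan chain for λ = 6 of length 2:
v_1 = (-2, 0, -1, 0, 0)ᵀ
v_2 = (0, 1, 0, 0, 0)ᵀ

Let N = A − (6)·I. We want v_2 with N^2 v_2 = 0 but N^1 v_2 ≠ 0; then v_{j-1} := N · v_j for j = 2, …, 2.

Pick v_2 = (0, 1, 0, 0, 0)ᵀ.
Then v_1 = N · v_2 = (-2, 0, -1, 0, 0)ᵀ.

Sanity check: (A − (6)·I) v_1 = (0, 0, 0, 0, 0)ᵀ = 0. ✓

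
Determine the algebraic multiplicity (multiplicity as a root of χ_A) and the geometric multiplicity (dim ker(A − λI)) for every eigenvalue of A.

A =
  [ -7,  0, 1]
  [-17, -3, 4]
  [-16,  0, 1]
λ = -3: alg = 3, geom = 1

Step 1 — factor the characteristic polynomial to read off the algebraic multiplicities:
  χ_A(x) = (x + 3)^3

Step 2 — compute geometric multiplicities via the rank-nullity identity g(λ) = n − rank(A − λI):
  rank(A − (-3)·I) = 2, so dim ker(A − (-3)·I) = n − 2 = 1

Summary:
  λ = -3: algebraic multiplicity = 3, geometric multiplicity = 1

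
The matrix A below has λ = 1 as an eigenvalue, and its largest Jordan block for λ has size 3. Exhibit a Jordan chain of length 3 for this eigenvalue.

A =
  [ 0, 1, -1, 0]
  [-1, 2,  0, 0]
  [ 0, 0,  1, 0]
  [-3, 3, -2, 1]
A Jordan chain for λ = 1 of length 3:
v_1 = (1, 1, 0, 3)ᵀ
v_2 = (-1, 0, 0, -2)ᵀ
v_3 = (0, 0, 1, 0)ᵀ

Let N = A − (1)·I. We want v_3 with N^3 v_3 = 0 but N^2 v_3 ≠ 0; then v_{j-1} := N · v_j for j = 3, …, 2.

Pick v_3 = (0, 0, 1, 0)ᵀ.
Then v_2 = N · v_3 = (-1, 0, 0, -2)ᵀ.
Then v_1 = N · v_2 = (1, 1, 0, 3)ᵀ.

Sanity check: (A − (1)·I) v_1 = (0, 0, 0, 0)ᵀ = 0. ✓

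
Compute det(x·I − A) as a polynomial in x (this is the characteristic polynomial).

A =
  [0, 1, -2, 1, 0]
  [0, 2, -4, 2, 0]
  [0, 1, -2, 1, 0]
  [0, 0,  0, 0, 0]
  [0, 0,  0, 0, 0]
x^5

Expanding det(x·I − A) (e.g. by cofactor expansion or by noting that A is similar to its Jordan form J, which has the same characteristic polynomial as A) gives
  χ_A(x) = x^5
which factors as x^5. The eigenvalues (with algebraic multiplicities) are λ = 0 with multiplicity 5.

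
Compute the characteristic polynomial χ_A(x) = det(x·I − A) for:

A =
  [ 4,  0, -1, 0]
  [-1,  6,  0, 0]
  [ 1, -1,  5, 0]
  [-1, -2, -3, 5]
x^4 - 20*x^3 + 150*x^2 - 500*x + 625

Expanding det(x·I − A) (e.g. by cofactor expansion or by noting that A is similar to its Jordan form J, which has the same characteristic polynomial as A) gives
  χ_A(x) = x^4 - 20*x^3 + 150*x^2 - 500*x + 625
which factors as (x - 5)^4. The eigenvalues (with algebraic multiplicities) are λ = 5 with multiplicity 4.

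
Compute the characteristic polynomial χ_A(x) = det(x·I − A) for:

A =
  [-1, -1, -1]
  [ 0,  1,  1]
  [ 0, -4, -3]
x^3 + 3*x^2 + 3*x + 1

Expanding det(x·I − A) (e.g. by cofactor expansion or by noting that A is similar to its Jordan form J, which has the same characteristic polynomial as A) gives
  χ_A(x) = x^3 + 3*x^2 + 3*x + 1
which factors as (x + 1)^3. The eigenvalues (with algebraic multiplicities) are λ = -1 with multiplicity 3.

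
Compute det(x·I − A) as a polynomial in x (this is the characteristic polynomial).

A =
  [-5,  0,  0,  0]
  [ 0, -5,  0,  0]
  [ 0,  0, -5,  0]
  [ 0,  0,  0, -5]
x^4 + 20*x^3 + 150*x^2 + 500*x + 625

Expanding det(x·I − A) (e.g. by cofactor expansion or by noting that A is similar to its Jordan form J, which has the same characteristic polynomial as A) gives
  χ_A(x) = x^4 + 20*x^3 + 150*x^2 + 500*x + 625
which factors as (x + 5)^4. The eigenvalues (with algebraic multiplicities) are λ = -5 with multiplicity 4.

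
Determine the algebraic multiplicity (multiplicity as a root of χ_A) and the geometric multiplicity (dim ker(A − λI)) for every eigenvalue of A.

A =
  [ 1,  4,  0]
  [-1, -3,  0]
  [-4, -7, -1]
λ = -1: alg = 3, geom = 1

Step 1 — factor the characteristic polynomial to read off the algebraic multiplicities:
  χ_A(x) = (x + 1)^3

Step 2 — compute geometric multiplicities via the rank-nullity identity g(λ) = n − rank(A − λI):
  rank(A − (-1)·I) = 2, so dim ker(A − (-1)·I) = n − 2 = 1

Summary:
  λ = -1: algebraic multiplicity = 3, geometric multiplicity = 1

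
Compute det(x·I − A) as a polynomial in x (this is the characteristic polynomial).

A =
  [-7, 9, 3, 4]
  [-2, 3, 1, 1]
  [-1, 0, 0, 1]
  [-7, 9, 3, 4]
x^4

Expanding det(x·I − A) (e.g. by cofactor expansion or by noting that A is similar to its Jordan form J, which has the same characteristic polynomial as A) gives
  χ_A(x) = x^4
which factors as x^4. The eigenvalues (with algebraic multiplicities) are λ = 0 with multiplicity 4.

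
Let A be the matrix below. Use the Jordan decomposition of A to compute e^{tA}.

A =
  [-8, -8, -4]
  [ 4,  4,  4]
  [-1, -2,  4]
e^{tA} =
  [2*t*exp(2*t) - exp(2*t) + 2*exp(-4*t), 4*t*exp(2*t) - 2*exp(2*t) + 2*exp(-4*t), -4*t*exp(2*t)]
  [-2*t*exp(2*t) + exp(2*t) - exp(-4*t), -4*t*exp(2*t) + 2*exp(2*t) - exp(-4*t), 4*t*exp(2*t)]
  [-t*exp(2*t), -2*t*exp(2*t), 2*t*exp(2*t) + exp(2*t)]

Strategy: write A = P · J · P⁻¹ where J is a Jordan canonical form, so e^{tA} = P · e^{tJ} · P⁻¹, and e^{tJ} can be computed block-by-block.

A has Jordan form
J =
  [-4, 0, 0]
  [ 0, 2, 1]
  [ 0, 0, 2]
(up to reordering of blocks).

Per-block formulas:
  For a 1×1 block at λ = -4: exp(t · [-4]) = [e^(-4t)].
  For a 2×2 Jordan block J_2(2): exp(t · J_2(2)) = e^(2t)·(I + t·N), where N is the 2×2 nilpotent shift.

After assembling e^{tJ} and conjugating by P, we get:

e^{tA} =
  [2*t*exp(2*t) - exp(2*t) + 2*exp(-4*t), 4*t*exp(2*t) - 2*exp(2*t) + 2*exp(-4*t), -4*t*exp(2*t)]
  [-2*t*exp(2*t) + exp(2*t) - exp(-4*t), -4*t*exp(2*t) + 2*exp(2*t) - exp(-4*t), 4*t*exp(2*t)]
  [-t*exp(2*t), -2*t*exp(2*t), 2*t*exp(2*t) + exp(2*t)]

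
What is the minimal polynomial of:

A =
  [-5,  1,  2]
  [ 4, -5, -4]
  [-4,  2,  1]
x^2 + 6*x + 9

The characteristic polynomial is χ_A(x) = (x + 3)^3, so the eigenvalues are known. The minimal polynomial is
  m_A(x) = Π_λ (x − λ)^{k_λ}
where k_λ is the size of the *largest* Jordan block for λ (equivalently, the smallest k with (A − λI)^k v = 0 for every generalised eigenvector v of λ).

  λ = -3: largest Jordan block has size 2, contributing (x + 3)^2

So m_A(x) = (x + 3)^2 = x^2 + 6*x + 9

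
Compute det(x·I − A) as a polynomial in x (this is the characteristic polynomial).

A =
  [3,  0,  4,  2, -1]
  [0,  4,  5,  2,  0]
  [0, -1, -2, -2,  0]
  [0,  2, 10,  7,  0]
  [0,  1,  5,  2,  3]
x^5 - 15*x^4 + 90*x^3 - 270*x^2 + 405*x - 243

Expanding det(x·I − A) (e.g. by cofactor expansion or by noting that A is similar to its Jordan form J, which has the same characteristic polynomial as A) gives
  χ_A(x) = x^5 - 15*x^4 + 90*x^3 - 270*x^2 + 405*x - 243
which factors as (x - 3)^5. The eigenvalues (with algebraic multiplicities) are λ = 3 with multiplicity 5.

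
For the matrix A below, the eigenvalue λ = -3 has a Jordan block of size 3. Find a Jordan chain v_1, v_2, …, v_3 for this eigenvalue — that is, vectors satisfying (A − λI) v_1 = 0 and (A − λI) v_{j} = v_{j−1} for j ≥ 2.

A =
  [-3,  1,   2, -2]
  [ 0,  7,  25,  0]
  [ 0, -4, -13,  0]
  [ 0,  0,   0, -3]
A Jordan chain for λ = -3 of length 3:
v_1 = (2, 0, 0, 0)ᵀ
v_2 = (1, 10, -4, 0)ᵀ
v_3 = (0, 1, 0, 0)ᵀ

Let N = A − (-3)·I. We want v_3 with N^3 v_3 = 0 but N^2 v_3 ≠ 0; then v_{j-1} := N · v_j for j = 3, …, 2.

Pick v_3 = (0, 1, 0, 0)ᵀ.
Then v_2 = N · v_3 = (1, 10, -4, 0)ᵀ.
Then v_1 = N · v_2 = (2, 0, 0, 0)ᵀ.

Sanity check: (A − (-3)·I) v_1 = (0, 0, 0, 0)ᵀ = 0. ✓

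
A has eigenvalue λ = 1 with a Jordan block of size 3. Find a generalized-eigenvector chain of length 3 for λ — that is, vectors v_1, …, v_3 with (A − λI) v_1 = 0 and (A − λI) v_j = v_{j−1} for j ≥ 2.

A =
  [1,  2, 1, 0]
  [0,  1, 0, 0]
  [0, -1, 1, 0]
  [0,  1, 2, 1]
A Jordan chain for λ = 1 of length 3:
v_1 = (-1, 0, 0, -2)ᵀ
v_2 = (2, 0, -1, 1)ᵀ
v_3 = (0, 1, 0, 0)ᵀ

Let N = A − (1)·I. We want v_3 with N^3 v_3 = 0 but N^2 v_3 ≠ 0; then v_{j-1} := N · v_j for j = 3, …, 2.

Pick v_3 = (0, 1, 0, 0)ᵀ.
Then v_2 = N · v_3 = (2, 0, -1, 1)ᵀ.
Then v_1 = N · v_2 = (-1, 0, 0, -2)ᵀ.

Sanity check: (A − (1)·I) v_1 = (0, 0, 0, 0)ᵀ = 0. ✓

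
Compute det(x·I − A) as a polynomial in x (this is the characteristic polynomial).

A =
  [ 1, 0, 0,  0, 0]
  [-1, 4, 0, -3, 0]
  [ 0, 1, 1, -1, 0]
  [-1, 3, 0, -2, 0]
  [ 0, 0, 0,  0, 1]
x^5 - 5*x^4 + 10*x^3 - 10*x^2 + 5*x - 1

Expanding det(x·I − A) (e.g. by cofactor expansion or by noting that A is similar to its Jordan form J, which has the same characteristic polynomial as A) gives
  χ_A(x) = x^5 - 5*x^4 + 10*x^3 - 10*x^2 + 5*x - 1
which factors as (x - 1)^5. The eigenvalues (with algebraic multiplicities) are λ = 1 with multiplicity 5.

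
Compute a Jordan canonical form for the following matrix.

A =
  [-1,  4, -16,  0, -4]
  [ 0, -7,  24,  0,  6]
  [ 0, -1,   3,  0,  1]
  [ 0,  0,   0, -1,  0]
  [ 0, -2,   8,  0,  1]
J_2(-1) ⊕ J_1(-1) ⊕ J_1(-1) ⊕ J_1(-1)

The characteristic polynomial is
  det(x·I − A) = x^5 + 5*x^4 + 10*x^3 + 10*x^2 + 5*x + 1 = (x + 1)^5

Eigenvalues and multiplicities (the geometric multiplicity of λ is n − rank(A − λI), which equals the number of Jordan blocks for λ):
  λ = -1: algebraic multiplicity = 5, geometric multiplicity = 4

Determining the block sizes for each eigenvalue:
  λ = -1: 4 blocks summing to 5 forces exactly one block of size 2 and the rest size 1 → block sizes [2, 1, 1, 1]

Assembling the blocks gives a Jordan form
J =
  [-1,  1,  0,  0,  0]
  [ 0, -1,  0,  0,  0]
  [ 0,  0, -1,  0,  0]
  [ 0,  0,  0, -1,  0]
  [ 0,  0,  0,  0, -1]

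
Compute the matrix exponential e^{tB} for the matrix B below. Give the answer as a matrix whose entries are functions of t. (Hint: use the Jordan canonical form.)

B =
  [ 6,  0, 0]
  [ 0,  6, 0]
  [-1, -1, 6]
e^{tB} =
  [exp(6*t), 0, 0]
  [0, exp(6*t), 0]
  [-t*exp(6*t), -t*exp(6*t), exp(6*t)]

Strategy: write B = P · J · P⁻¹ where J is a Jordan canonical form, so e^{tB} = P · e^{tJ} · P⁻¹, and e^{tJ} can be computed block-by-block.

B has Jordan form
J =
  [6, 1, 0]
  [0, 6, 0]
  [0, 0, 6]
(up to reordering of blocks).

Per-block formulas:
  For a 1×1 block at λ = 6: exp(t · [6]) = [e^(6t)].
  For a 2×2 Jordan block J_2(6): exp(t · J_2(6)) = e^(6t)·(I + t·N), where N is the 2×2 nilpotent shift.

After assembling e^{tJ} and conjugating by P, we get:

e^{tB} =
  [exp(6*t), 0, 0]
  [0, exp(6*t), 0]
  [-t*exp(6*t), -t*exp(6*t), exp(6*t)]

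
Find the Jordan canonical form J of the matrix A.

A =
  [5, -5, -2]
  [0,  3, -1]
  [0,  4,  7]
J_3(5)

The characteristic polynomial is
  det(x·I − A) = x^3 - 15*x^2 + 75*x - 125 = (x - 5)^3

Eigenvalues and multiplicities (the geometric multiplicity of λ is n − rank(A − λI), which equals the number of Jordan blocks for λ):
  λ = 5: algebraic multiplicity = 3, geometric multiplicity = 1

Determining the block sizes for each eigenvalue:
  λ = 5: one block (gm = 1), so the single block has size am = 3 → block sizes [3]

Assembling the blocks gives a Jordan form
J =
  [5, 1, 0]
  [0, 5, 1]
  [0, 0, 5]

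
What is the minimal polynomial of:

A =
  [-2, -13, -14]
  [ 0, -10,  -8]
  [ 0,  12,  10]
x^3 + 2*x^2 - 4*x - 8

The characteristic polynomial is χ_A(x) = (x - 2)*(x + 2)^2, so the eigenvalues are known. The minimal polynomial is
  m_A(x) = Π_λ (x − λ)^{k_λ}
where k_λ is the size of the *largest* Jordan block for λ (equivalently, the smallest k with (A − λI)^k v = 0 for every generalised eigenvector v of λ).

  λ = -2: largest Jordan block has size 2, contributing (x + 2)^2
  λ = 2: largest Jordan block has size 1, contributing (x − 2)

So m_A(x) = (x - 2)*(x + 2)^2 = x^3 + 2*x^2 - 4*x - 8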